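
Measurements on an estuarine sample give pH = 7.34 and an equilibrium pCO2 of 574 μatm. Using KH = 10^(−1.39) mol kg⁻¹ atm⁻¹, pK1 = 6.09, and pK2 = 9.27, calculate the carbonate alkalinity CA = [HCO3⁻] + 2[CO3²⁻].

[CO2*] = KH · pCO2 = 10^(−1.39) × 574×10^-6 = 2.338×10^-5 mol/kg
α₀ = 1/(1 + K1/[H⁺] + K1K2/[H⁺]²) = 1/(1 + 10^+1.25 + 10^-0.68) = 0.05265
DIC = [CO2*]/α₀ = 2.338×10^-5 / 0.05265 = 0.4441 mmol/kg
CA = (α₁ + 2α₂)·DIC = (0.9363 + 2×0.01100) × 0.4441 = 0.426 mmol/kg

CA = 0.426 mmol/kg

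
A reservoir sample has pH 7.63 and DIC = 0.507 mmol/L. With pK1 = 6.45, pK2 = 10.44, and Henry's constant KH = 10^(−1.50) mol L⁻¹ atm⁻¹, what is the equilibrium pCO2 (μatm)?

α₀ = 1 / (1 + K1/[H⁺] + K1K2/[H⁺]²) = 1 / (1 + 10^+1.18 + 10^-1.63)
   = 1 / (1 + 15.136 + 0.023442) = 1/16.159 = 0.06188
[CO2*] = α₀ × DIC = 0.06188 × 0.507 = 0.03138 mmol/L
pCO2 = [CO2*]/KH = 3.138×10^-5 / 3.162×10^-2 = 992 μatm

pCO2 = 992 μatm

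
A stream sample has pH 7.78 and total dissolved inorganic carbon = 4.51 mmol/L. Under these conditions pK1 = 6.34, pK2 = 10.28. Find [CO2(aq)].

α₀ = 1 / (1 + K1/[H⁺] + K1K2/[H⁺]²) = 1 / (1 + 10^+1.44 + 10^-1.06)
   = 1 / (1 + 27.542 + 0.087096) = 1/28.629 = 0.03493
[CO2*] = α₀ × DIC = 0.03493 × 4.51 = 0.158 mmol/L

[CO2*] = 0.158 mmol/L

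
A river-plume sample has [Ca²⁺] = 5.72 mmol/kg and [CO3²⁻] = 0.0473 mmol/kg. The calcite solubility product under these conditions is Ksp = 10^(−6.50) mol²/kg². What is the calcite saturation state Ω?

Ksp = 10^(−6.50) = 3.162×10^-7
Ω = [Ca²⁺][CO3²⁻]/Ksp = (5.72×10^-3)(0.0473×10^-3) / 3.162×10^-7 = 0.856

Ω = 0.856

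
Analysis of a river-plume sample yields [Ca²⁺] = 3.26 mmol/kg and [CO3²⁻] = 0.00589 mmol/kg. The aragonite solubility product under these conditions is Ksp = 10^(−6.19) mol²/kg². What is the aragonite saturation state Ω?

Ksp = 10^(−6.19) = 6.457×10^-7
Ω = [Ca²⁺][CO3²⁻]/Ksp = (3.26×10^-3)(0.00589×10^-3) / 6.457×10^-7 = 0.0297

Ω = 0.0297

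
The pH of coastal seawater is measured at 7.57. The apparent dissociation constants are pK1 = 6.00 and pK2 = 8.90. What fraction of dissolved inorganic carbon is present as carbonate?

α₂ = 1 / (1 + [H⁺]/K2 + [H⁺]²/(K1K2)) = 1 / (1 + 10^+1.33 + 10^-0.24)
   = 1 / (1 + 21.380 + 0.57544) = 1/22.955 = 0.04356

α₂ = 0.0436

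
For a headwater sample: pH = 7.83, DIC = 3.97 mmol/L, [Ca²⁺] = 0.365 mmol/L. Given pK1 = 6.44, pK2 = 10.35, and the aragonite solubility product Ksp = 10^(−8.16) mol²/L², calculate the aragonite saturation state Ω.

Ω = 0.606

α₂ = 1 / (1 + [H⁺]/K2 + [H⁺]²/(K1K2)) = 1 / (1 + 10^+2.52 + 10^+1.13)
   = 1 / (1 + 331.13 + 13.490) = 1/345.62 = 0.002893
[CO3²⁻] = α₂ × DIC = 0.002893 × 3.97 = 0.01149 mmol/L = 11.49 μmol/L
Ksp = 10^(−8.16) = 6.918×10^-9
Ω = [Ca²⁺][CO3²⁻]/Ksp = (0.365×10^-3)(1.149×10^-5) / 6.918×10^-9 = 0.606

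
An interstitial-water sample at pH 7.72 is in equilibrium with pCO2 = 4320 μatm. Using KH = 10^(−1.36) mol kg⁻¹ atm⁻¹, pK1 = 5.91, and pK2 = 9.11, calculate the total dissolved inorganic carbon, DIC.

[CO2*] = KH · pCO2 = 10^(−1.36) × 4320×10^-6 = 1.886×10^-4 mol/kg
α₀ = 1/(1 + K1/[H⁺] + K1K2/[H⁺]²) = 1/(1 + 10^+1.81 + 10^+0.42) = 0.01466
DIC = [CO2*]/α₀ = 1.886×10^-4 / 0.01466 = 12.9 mmol/kg

DIC = 12.9 mmol/kg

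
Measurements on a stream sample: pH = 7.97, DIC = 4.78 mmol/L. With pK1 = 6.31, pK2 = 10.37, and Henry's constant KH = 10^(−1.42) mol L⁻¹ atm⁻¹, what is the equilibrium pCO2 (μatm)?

pCO2 = 2680 μatm

α₀ = 1 / (1 + K1/[H⁺] + K1K2/[H⁺]²) = 1 / (1 + 10^+1.66 + 10^-0.74)
   = 1 / (1 + 45.709 + 0.18197) = 1/46.891 = 0.02133
[CO2*] = α₀ × DIC = 0.02133 × 4.78 = 0.1019 mmol/L
pCO2 = [CO2*]/KH = 1.019×10^-4 / 3.802×10^-2 = 2680 μatm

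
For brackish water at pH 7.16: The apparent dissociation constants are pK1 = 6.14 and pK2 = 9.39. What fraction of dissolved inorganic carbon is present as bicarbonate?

α₁ = 0.908

α₁ = 1 / (1 + [H⁺]/K1 + K2/[H⁺]) = 1 / (1 + 10^-1.02 + 10^-2.23)
   = 1 / (1 + 0.095499 + 0.0058884) = 1/1.1014 = 0.9079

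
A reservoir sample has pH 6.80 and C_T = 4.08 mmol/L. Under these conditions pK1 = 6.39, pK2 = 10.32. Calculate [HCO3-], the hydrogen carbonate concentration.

α₁ = 1 / (1 + [H⁺]/K1 + K2/[H⁺]) = 1 / (1 + 10^-0.41 + 10^-3.52)
   = 1 / (1 + 0.38905 + 0.00030200) = 1/1.3893 = 0.7198
[HCO3⁻] = α₁ × DIC = 0.7198 × 4.08 = 2.94 mmol/L

[HCO3⁻] = 2.94 mmol/L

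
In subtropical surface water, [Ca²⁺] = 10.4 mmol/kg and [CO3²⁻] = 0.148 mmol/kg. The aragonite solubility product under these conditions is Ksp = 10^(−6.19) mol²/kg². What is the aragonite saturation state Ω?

Ksp = 10^(−6.19) = 6.457×10^-7
Ω = [Ca²⁺][CO3²⁻]/Ksp = (10.4×10^-3)(0.148×10^-3) / 6.457×10^-7 = 2.38

Ω = 2.38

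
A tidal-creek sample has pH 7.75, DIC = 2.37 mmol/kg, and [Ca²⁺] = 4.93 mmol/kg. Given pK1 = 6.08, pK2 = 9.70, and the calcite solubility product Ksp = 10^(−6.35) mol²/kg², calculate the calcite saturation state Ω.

Ω = 0.284

α₂ = 1 / (1 + [H⁺]/K2 + [H⁺]²/(K1K2)) = 1 / (1 + 10^+1.95 + 10^+0.28)
   = 1 / (1 + 89.125 + 1.9055) = 1/92.031 = 0.01087
[CO3²⁻] = α₂ × DIC = 0.01087 × 2.37 = 0.02575 mmol/kg
Ksp = 10^(−6.35) = 4.467×10^-7
Ω = [Ca²⁺][CO3²⁻]/Ksp = (4.93×10^-3)(2.575×10^-5) / 4.467×10^-7 = 0.284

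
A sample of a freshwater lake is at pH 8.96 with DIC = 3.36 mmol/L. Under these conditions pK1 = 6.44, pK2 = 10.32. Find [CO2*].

α₀ = 1 / (1 + K1/[H⁺] + K1K2/[H⁺]²) = 1 / (1 + 10^+2.52 + 10^+1.16)
   = 1 / (1 + 331.13 + 14.454) = 1/346.59 = 0.002885
[CO2*] = α₀ × DIC = 0.002885 × 3.36 = 0.00969 mmol/L = 9.69 μmol/L

[CO2*] = 9.69 μmol/L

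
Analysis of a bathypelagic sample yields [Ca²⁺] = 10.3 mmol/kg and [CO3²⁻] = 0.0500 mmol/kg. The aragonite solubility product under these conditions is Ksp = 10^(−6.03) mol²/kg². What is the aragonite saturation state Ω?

Ω = 0.552

Ksp = 10^(−6.03) = 9.333×10^-7
Ω = [Ca²⁺][CO3²⁻]/Ksp = (10.3×10^-3)(0.0500×10^-3) / 9.333×10^-7 = 0.552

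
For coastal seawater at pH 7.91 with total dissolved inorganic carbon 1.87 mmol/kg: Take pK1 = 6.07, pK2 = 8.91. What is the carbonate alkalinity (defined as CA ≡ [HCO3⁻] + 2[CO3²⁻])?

CA = [HCO3⁻] + 2[CO3²⁻] = (α₁ + 2α₂)·DIC
At pH 7.91: [H⁺]/K1 = 10^-1.84 = 0.014454, K2/[H⁺] = 10^-1.00 = 0.10000
α₁ = 1/(1 + 0.014454 + 0.10000) = 1/1.1145 = 0.8973; α₂ = α₁·K2/[H⁺] = 0.08973
α₁ + 2α₂ = 1.0768
CA = 1.0768 × 1.87 = 2.01 mmol/kg

CA = 2.01 mmol/kg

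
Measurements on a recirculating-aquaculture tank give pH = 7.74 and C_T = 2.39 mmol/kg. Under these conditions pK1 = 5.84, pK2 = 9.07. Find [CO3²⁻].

[CO3²⁻] = 0.106 mmol/kg

α₂ = 1 / (1 + [H⁺]/K2 + [H⁺]²/(K1K2)) = 1 / (1 + 10^+1.33 + 10^-0.57)
   = 1 / (1 + 21.380 + 0.26915) = 1/22.649 = 0.04415
[CO3²⁻] = α₂ × DIC = 0.04415 × 2.39 = 0.106 mmol/kg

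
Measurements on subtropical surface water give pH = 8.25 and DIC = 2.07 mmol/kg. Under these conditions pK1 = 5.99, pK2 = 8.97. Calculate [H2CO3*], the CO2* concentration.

α₀ = 1 / (1 + K1/[H⁺] + K1K2/[H⁺]²) = 1 / (1 + 10^+2.26 + 10^+1.54)
   = 1 / (1 + 181.97 + 34.674) = 1/217.64 = 0.004595
[CO2*] = α₀ × DIC = 0.004595 × 2.07 = 0.00951 mmol/kg = 9.51 μmol/kg

[CO2*] = 9.51 μmol/kg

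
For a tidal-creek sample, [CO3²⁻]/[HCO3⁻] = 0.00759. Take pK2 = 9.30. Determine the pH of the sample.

From K2 = [H⁺][CO3²⁻]/[HCO3⁻]:  pH = pK2 + log₁₀([CO3²⁻]/[HCO3⁻])
log₁₀(0.00759) = -2.120
pH = 9.30 + (-2.120) = 7.18

pH = 7.18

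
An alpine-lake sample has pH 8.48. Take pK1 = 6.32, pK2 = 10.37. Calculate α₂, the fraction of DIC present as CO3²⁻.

α₂ = 1 / (1 + [H⁺]/K2 + [H⁺]²/(K1K2)) = 1 / (1 + 10^+1.89 + 10^-0.27)
   = 1 / (1 + 77.625 + 0.53703) = 1/79.162 = 0.01263

α₂ = 0.0126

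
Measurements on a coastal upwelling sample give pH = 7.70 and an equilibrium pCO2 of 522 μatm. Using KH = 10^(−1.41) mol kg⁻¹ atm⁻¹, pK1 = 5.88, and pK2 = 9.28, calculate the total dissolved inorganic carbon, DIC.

DIC = 1.40 mmol/kg

[CO2*] = KH · pCO2 = 10^(−1.41) × 522×10^-6 = 2.031×10^-5 mol/kg
α₀ = 1/(1 + K1/[H⁺] + K1K2/[H⁺]²) = 1/(1 + 10^+1.82 + 10^+0.24) = 0.01453
DIC = [CO2*]/α₀ = 2.031×10^-5 / 0.01453 = 1.40 mmol/kg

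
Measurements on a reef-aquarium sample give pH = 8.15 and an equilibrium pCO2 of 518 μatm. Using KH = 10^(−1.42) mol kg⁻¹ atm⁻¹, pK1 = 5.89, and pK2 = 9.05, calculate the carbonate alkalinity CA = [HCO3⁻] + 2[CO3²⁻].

CA = 4.49 mmol/kg

[CO2*] = KH · pCO2 = 10^(−1.42) × 518×10^-6 = 1.969×10^-5 mol/kg
α₀ = 1/(1 + K1/[H⁺] + K1K2/[H⁺]²) = 1/(1 + 10^+2.26 + 10^+1.36) = 0.004857
DIC = [CO2*]/α₀ = 1.969×10^-5 / 0.004857 = 4.055 mmol/kg
CA = (α₁ + 2α₂)·DIC = (0.8839 + 2×0.1113) × 4.055 = 4.49 mmol/kg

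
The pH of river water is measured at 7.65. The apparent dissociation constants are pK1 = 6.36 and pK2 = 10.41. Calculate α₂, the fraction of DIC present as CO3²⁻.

α₂ = 0.00165

α₂ = 1 / (1 + [H⁺]/K2 + [H⁺]²/(K1K2)) = 1 / (1 + 10^+2.76 + 10^+1.47)
   = 1 / (1 + 575.44 + 29.512) = 1/605.95 = 0.001650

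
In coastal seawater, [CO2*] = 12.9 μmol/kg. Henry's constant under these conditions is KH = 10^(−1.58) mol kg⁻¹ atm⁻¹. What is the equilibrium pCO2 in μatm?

KH = 10^(−1.58) = 2.630×10^-2 mol kg⁻¹ atm⁻¹
pCO2 = [CO2*]/KH = 12.9×10^-6 / 2.630×10^-2 = 4.90×10^-4 atm = 490 μatm

pCO2 = 490 μatm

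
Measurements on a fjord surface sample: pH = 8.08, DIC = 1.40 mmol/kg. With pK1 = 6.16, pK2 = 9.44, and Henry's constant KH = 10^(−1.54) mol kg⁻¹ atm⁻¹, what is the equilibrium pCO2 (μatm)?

pCO2 = 553 μatm

α₀ = 1 / (1 + K1/[H⁺] + K1K2/[H⁺]²) = 1 / (1 + 10^+1.92 + 10^+0.56)
   = 1 / (1 + 83.176 + 3.6308) = 1/87.807 = 0.01139
[CO2*] = α₀ × DIC = 0.01139 × 1.40 = 0.01594 mmol/kg = 15.94 μmol/kg
pCO2 = [CO2*]/KH = 1.594×10^-5 / 2.884×10^-2 = 553 μatm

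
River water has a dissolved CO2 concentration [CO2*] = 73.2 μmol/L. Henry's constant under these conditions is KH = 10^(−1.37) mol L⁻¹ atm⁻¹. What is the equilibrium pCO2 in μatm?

KH = 10^(−1.37) = 4.266×10^-2 mol L⁻¹ atm⁻¹
pCO2 = [CO2*]/KH = 73.2×10^-6 / 4.266×10^-2 = 1.72×10^-3 atm = 1720 μatm

pCO2 = 1720 μatm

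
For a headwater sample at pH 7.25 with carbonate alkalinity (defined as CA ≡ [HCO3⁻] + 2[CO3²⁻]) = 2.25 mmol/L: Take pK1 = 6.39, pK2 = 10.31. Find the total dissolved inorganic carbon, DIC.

DIC = 2.56 mmol/L

CA = [HCO3⁻] + 2[CO3²⁻] = (α₁ + 2α₂)·DIC
At pH 7.25: [H⁺]/K1 = 10^-0.86 = 0.13804, K2/[H⁺] = 10^-3.06 = 0.00087096
α₁ = 1/(1 + 0.13804 + 0.00087096) = 1/1.1389 = 0.8780; α₂ = α₁·K2/[H⁺] = 0.0007647
α₁ + 2α₂ = 0.8796
DIC = CA / (α₁ + 2α₂) = 2.25 / 0.8796 = 2.56 mmol/L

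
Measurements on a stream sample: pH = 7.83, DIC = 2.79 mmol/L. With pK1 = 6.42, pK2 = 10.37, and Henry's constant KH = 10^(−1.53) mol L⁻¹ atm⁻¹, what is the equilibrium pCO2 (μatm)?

pCO2 = 3530 μatm

α₀ = 1 / (1 + K1/[H⁺] + K1K2/[H⁺]²) = 1 / (1 + 10^+1.41 + 10^-1.13)
   = 1 / (1 + 25.704 + 0.074131) = 1/26.778 = 0.03734
[CO2*] = α₀ × DIC = 0.03734 × 2.79 = 0.1042 mmol/L
pCO2 = [CO2*]/KH = 1.042×10^-4 / 2.951×10^-2 = 3530 μatm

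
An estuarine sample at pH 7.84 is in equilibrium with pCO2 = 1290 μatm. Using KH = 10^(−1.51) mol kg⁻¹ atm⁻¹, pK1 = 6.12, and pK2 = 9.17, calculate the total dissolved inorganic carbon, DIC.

[CO2*] = KH · pCO2 = 10^(−1.51) × 1290×10^-6 = 3.986×10^-5 mol/kg
α₀ = 1/(1 + K1/[H⁺] + K1K2/[H⁺]²) = 1/(1 + 10^+1.72 + 10^+0.39) = 0.01788
DIC = [CO2*]/α₀ = 3.986×10^-5 / 0.01788 = 2.23 mmol/kg

DIC = 2.23 mmol/kg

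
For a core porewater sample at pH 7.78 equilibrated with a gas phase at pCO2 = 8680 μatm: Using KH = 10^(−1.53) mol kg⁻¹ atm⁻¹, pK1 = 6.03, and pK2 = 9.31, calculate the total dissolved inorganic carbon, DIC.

DIC = 15.1 mmol/kg

[CO2*] = KH · pCO2 = 10^(−1.53) × 8680×10^-6 = 2.562×10^-4 mol/kg
α₀ = 1/(1 + K1/[H⁺] + K1K2/[H⁺]²) = 1/(1 + 10^+1.75 + 10^+0.22) = 0.01698
DIC = [CO2*]/α₀ = 2.562×10^-4 / 0.01698 = 15.1 mmol/kg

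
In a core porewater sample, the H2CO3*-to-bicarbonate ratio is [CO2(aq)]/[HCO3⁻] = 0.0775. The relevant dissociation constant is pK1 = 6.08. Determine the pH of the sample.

pH = 7.19

From K1 = [H⁺][HCO3⁻]/[CO2(aq)]:  pH = pK1 − log₁₀([CO2(aq)]/[HCO3⁻])
log₁₀(0.0775) = -1.111
pH = 6.08 − (-1.111) = 7.19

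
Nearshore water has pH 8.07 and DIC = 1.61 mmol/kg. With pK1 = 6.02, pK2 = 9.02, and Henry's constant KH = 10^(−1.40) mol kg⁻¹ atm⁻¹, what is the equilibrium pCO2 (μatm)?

pCO2 = 321 μatm

α₀ = 1 / (1 + K1/[H⁺] + K1K2/[H⁺]²) = 1 / (1 + 10^+2.05 + 10^+1.10)
   = 1 / (1 + 112.20 + 12.589) = 1/125.79 = 0.007950
[CO2*] = α₀ × DIC = 0.007950 × 1.61 = 0.01280 mmol/kg = 12.80 μmol/kg
pCO2 = [CO2*]/KH = 1.280×10^-5 / 3.981×10^-2 = 321 μatm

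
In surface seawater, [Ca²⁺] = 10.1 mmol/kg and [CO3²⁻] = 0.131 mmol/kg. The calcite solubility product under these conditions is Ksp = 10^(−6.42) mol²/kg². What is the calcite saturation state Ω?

Ω = 3.48

Ksp = 10^(−6.42) = 3.802×10^-7
Ω = [Ca²⁺][CO3²⁻]/Ksp = (10.1×10^-3)(0.131×10^-3) / 3.802×10^-7 = 3.48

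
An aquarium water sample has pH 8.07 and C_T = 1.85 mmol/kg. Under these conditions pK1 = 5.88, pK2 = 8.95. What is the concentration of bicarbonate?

[HCO3⁻] = 1.63 mmol/kg

α₁ = 1 / (1 + [H⁺]/K1 + K2/[H⁺]) = 1 / (1 + 10^-2.19 + 10^-0.88)
   = 1 / (1 + 0.0064565 + 0.13183) = 1/1.1383 = 0.8785
[HCO3⁻] = α₁ × DIC = 0.8785 × 1.85 = 1.63 mmol/kg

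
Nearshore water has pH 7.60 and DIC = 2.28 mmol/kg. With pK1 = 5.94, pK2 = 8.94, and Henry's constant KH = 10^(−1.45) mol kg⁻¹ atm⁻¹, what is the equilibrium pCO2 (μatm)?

pCO2 = 1320 μatm

α₀ = 1 / (1 + K1/[H⁺] + K1K2/[H⁺]²) = 1 / (1 + 10^+1.66 + 10^+0.32)
   = 1 / (1 + 45.709 + 2.0893) = 1/48.798 = 0.02049
[CO2*] = α₀ × DIC = 0.02049 × 2.28 = 0.04672 mmol/kg
pCO2 = [CO2*]/KH = 4.672×10^-5 / 3.548×10^-2 = 1320 μatm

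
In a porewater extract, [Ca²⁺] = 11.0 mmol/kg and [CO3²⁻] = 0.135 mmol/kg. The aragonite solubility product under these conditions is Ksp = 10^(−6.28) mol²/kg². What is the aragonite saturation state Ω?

Ksp = 10^(−6.28) = 5.248×10^-7
Ω = [Ca²⁺][CO3²⁻]/Ksp = (11.0×10^-3)(0.135×10^-3) / 5.248×10^-7 = 2.83

Ω = 2.83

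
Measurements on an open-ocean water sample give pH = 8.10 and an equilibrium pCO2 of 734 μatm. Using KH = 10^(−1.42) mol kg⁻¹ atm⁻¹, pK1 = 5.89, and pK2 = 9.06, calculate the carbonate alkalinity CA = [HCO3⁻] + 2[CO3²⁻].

CA = 5.52 mmol/kg

[CO2*] = KH · pCO2 = 10^(−1.42) × 734×10^-6 = 2.791×10^-5 mol/kg
α₀ = 1/(1 + K1/[H⁺] + K1K2/[H⁺]²) = 1/(1 + 10^+2.21 + 10^+1.25) = 0.005526
DIC = [CO2*]/α₀ = 2.791×10^-5 / 0.005526 = 5.050 mmol/kg
CA = (α₁ + 2α₂)·DIC = (0.8962 + 2×0.09827) × 5.050 = 5.52 mmol/kg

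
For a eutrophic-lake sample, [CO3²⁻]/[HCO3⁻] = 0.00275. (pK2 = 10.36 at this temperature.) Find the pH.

From K2 = [H⁺][CO3²⁻]/[HCO3⁻]:  pH = pK2 + log₁₀([CO3²⁻]/[HCO3⁻])
log₁₀(0.00275) = -2.561
pH = 10.36 + (-2.561) = 7.80

pH = 7.80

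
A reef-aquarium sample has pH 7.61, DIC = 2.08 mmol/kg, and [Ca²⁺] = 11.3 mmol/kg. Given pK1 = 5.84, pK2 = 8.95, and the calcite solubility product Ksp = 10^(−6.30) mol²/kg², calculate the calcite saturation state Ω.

Ω = 2.02

α₂ = 1 / (1 + [H⁺]/K2 + [H⁺]²/(K1K2)) = 1 / (1 + 10^+1.34 + 10^-0.43)
   = 1 / (1 + 21.878 + 0.37154) = 1/23.249 = 0.04301
[CO3²⁻] = α₂ × DIC = 0.04301 × 2.08 = 0.08947 mmol/kg
Ksp = 10^(−6.30) = 5.012×10^-7
Ω = [Ca²⁺][CO3²⁻]/Ksp = (11.3×10^-3)(8.947×10^-5) / 5.012×10^-7 = 2.02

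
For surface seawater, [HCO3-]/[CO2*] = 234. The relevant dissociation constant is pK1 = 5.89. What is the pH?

From K1 = [H⁺][HCO3-]/[CO2*]:  pH = pK1 + log₁₀([HCO3-]/[CO2*])
log₁₀(234) = +2.369
pH = 5.89 + (+2.369) = 8.26

pH = 8.26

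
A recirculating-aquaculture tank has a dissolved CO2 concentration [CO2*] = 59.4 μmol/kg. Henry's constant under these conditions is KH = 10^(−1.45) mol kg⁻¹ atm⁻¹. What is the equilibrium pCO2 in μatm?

pCO2 = 1670 μatm

KH = 10^(−1.45) = 3.548×10^-2 mol kg⁻¹ atm⁻¹
pCO2 = [CO2*]/KH = 59.4×10^-6 / 3.548×10^-2 = 1.67×10^-3 atm = 1670 μatm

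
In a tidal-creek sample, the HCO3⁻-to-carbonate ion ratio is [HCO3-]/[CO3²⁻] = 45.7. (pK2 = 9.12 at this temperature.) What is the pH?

pH = 7.46

From K2 = [H⁺][CO3²⁻]/[HCO3-]:  pH = pK2 − log₁₀([HCO3-]/[CO3²⁻])
log₁₀(45.7) = +1.660
pH = 9.12 − (+1.660) = 7.46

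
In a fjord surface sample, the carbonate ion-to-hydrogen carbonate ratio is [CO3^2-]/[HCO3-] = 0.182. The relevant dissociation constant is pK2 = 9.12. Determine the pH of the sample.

From K2 = [H⁺][CO3^2-]/[HCO3-]:  pH = pK2 + log₁₀([CO3^2-]/[HCO3-])
log₁₀(0.182) = -0.740
pH = 9.12 + (-0.740) = 8.38

pH = 8.38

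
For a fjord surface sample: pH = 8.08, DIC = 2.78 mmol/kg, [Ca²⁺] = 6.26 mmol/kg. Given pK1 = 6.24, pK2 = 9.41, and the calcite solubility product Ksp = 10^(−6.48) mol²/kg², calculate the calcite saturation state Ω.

α₂ = 1 / (1 + [H⁺]/K2 + [H⁺]²/(K1K2)) = 1 / (1 + 10^+1.33 + 10^-0.51)
   = 1 / (1 + 21.380 + 0.30903) = 1/22.689 = 0.04407
[CO3²⁻] = α₂ × DIC = 0.04407 × 2.78 = 0.1225 mmol/kg
Ksp = 10^(−6.48) = 3.311×10^-7
Ω = [Ca²⁺][CO3²⁻]/Ksp = (6.26×10^-3)(1.225×10^-4) / 3.311×10^-7 = 2.32

Ω = 2.32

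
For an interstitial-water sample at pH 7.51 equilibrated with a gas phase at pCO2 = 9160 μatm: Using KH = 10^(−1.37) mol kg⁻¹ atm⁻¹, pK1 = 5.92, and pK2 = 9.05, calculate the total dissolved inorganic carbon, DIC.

[CO2*] = KH · pCO2 = 10^(−1.37) × 9160×10^-6 = 3.907×10^-4 mol/kg
α₀ = 1/(1 + K1/[H⁺] + K1K2/[H⁺]²) = 1/(1 + 10^+1.59 + 10^+0.05) = 0.02437
DIC = [CO2*]/α₀ = 3.907×10^-4 / 0.02437 = 16.0 mmol/kg

DIC = 16.0 mmol/kg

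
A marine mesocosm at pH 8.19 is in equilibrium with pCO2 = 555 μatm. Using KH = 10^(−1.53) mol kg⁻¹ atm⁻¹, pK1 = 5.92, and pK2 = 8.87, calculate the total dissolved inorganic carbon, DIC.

DIC = 3.70 mmol/kg

[CO2*] = KH · pCO2 = 10^(−1.53) × 555×10^-6 = 1.638×10^-5 mol/kg
α₀ = 1/(1 + K1/[H⁺] + K1K2/[H⁺]²) = 1/(1 + 10^+2.27 + 10^+1.59) = 0.004423
DIC = [CO2*]/α₀ = 1.638×10^-5 / 0.004423 = 3.70 mmol/kg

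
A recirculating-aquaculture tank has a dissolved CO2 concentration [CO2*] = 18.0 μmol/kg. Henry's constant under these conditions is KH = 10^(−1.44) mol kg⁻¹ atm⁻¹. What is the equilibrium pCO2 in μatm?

pCO2 = 496 μatm

KH = 10^(−1.44) = 3.631×10^-2 mol kg⁻¹ atm⁻¹
pCO2 = [CO2*]/KH = 18.0×10^-6 / 3.631×10^-2 = 4.96×10^-4 atm = 496 μatm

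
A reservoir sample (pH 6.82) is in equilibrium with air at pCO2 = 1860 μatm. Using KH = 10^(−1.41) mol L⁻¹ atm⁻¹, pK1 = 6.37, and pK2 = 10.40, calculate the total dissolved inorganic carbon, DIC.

DIC = 0.276 mmol/L

[CO2*] = KH · pCO2 = 10^(−1.41) × 1860×10^-6 = 7.236×10^-5 mol/L
α₀ = 1/(1 + K1/[H⁺] + K1K2/[H⁺]²) = 1/(1 + 10^+0.45 + 10^-3.13) = 0.2618
DIC = [CO2*]/α₀ = 7.236×10^-5 / 0.2618 = 0.276 mmol/L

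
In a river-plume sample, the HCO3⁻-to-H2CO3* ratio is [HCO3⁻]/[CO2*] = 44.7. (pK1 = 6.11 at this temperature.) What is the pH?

pH = 7.76

From K1 = [H⁺][HCO3⁻]/[CO2*]:  pH = pK1 + log₁₀([HCO3⁻]/[CO2*])
log₁₀(44.7) = +1.650
pH = 6.11 + (+1.650) = 7.76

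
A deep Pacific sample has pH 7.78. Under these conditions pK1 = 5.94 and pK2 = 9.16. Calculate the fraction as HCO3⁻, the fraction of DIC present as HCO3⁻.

α₁ = 1 / (1 + [H⁺]/K1 + K2/[H⁺]) = 1 / (1 + 10^-1.84 + 10^-1.38)
   = 1 / (1 + 0.014454 + 0.041687) = 1/1.0561 = 0.9468

α₁ = 0.947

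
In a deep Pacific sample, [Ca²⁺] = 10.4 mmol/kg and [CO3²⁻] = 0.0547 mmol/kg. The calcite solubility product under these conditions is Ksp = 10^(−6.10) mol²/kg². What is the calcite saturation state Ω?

Ω = 0.716

Ksp = 10^(−6.10) = 7.943×10^-7
Ω = [Ca²⁺][CO3²⁻]/Ksp = (10.4×10^-3)(0.0547×10^-3) / 7.943×10^-7 = 0.716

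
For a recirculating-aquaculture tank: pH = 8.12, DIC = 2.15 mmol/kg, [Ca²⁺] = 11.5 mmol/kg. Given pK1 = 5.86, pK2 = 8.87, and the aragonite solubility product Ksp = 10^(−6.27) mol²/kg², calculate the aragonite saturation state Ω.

Ω = 6.92

α₂ = 1 / (1 + [H⁺]/K2 + [H⁺]²/(K1K2)) = 1 / (1 + 10^+0.75 + 10^-1.51)
   = 1 / (1 + 5.6234 + 0.030903) = 1/6.6543 = 0.1503
[CO3²⁻] = α₂ × DIC = 0.1503 × 2.15 = 0.3231 mmol/kg
Ksp = 10^(−6.27) = 5.370×10^-7
Ω = [Ca²⁺][CO3²⁻]/Ksp = (11.5×10^-3)(3.231×10^-4) / 5.370×10^-7 = 6.92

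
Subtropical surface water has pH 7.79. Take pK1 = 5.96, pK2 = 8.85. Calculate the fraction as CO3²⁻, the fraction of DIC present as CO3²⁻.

α₂ = 1 / (1 + [H⁺]/K2 + [H⁺]²/(K1K2)) = 1 / (1 + 10^+1.06 + 10^-0.77)
   = 1 / (1 + 11.482 + 0.16982) = 1/12.651 = 0.07904

α₂ = 0.0790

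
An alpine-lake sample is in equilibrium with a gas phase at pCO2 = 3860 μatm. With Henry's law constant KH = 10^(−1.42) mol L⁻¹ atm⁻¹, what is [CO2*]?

[CO2*] = 147 μmol/L

KH = 10^(−1.42) = 3.802×10^-2 mol L⁻¹ atm⁻¹
[CO2*] = KH · pCO2 = 3.802×10^-2 × 3860×10^-6 atm = 1.47×10^-4 mol/L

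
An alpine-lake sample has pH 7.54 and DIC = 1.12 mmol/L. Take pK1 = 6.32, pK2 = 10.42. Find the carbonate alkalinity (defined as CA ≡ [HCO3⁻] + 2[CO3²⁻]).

CA = 1.06 mmol/L

CA = [HCO3⁻] + 2[CO3²⁻] = (α₁ + 2α₂)·DIC
At pH 7.54: [H⁺]/K1 = 10^-1.22 = 0.060256, K2/[H⁺] = 10^-2.88 = 0.0013183
α₁ = 1/(1 + 0.060256 + 0.0013183) = 1/1.0616 = 0.9420; α₂ = α₁·K2/[H⁺] = 0.001242
α₁ + 2α₂ = 0.9445
CA = 0.9445 × 1.12 = 1.06 mmol/L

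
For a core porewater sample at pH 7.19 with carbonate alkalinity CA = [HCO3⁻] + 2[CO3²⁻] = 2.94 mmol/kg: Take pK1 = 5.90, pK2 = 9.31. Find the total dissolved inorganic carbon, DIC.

CA = [HCO3⁻] + 2[CO3²⁻] = (α₁ + 2α₂)·DIC
At pH 7.19: [H⁺]/K1 = 10^-1.29 = 0.051286, K2/[H⁺] = 10^-2.12 = 0.0075858
α₁ = 1/(1 + 0.051286 + 0.0075858) = 1/1.0589 = 0.9444; α₂ = α₁·K2/[H⁺] = 0.007164
α₁ + 2α₂ = 0.9587
DIC = CA / (α₁ + 2α₂) = 2.94 / 0.9587 = 3.07 mmol/kg

DIC = 3.07 mmol/kg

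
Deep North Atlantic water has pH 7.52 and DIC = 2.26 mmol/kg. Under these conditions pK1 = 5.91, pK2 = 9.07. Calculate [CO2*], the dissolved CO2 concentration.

α₀ = 1 / (1 + K1/[H⁺] + K1K2/[H⁺]²) = 1 / (1 + 10^+1.61 + 10^+0.06)
   = 1 / (1 + 40.738 + 1.1482) = 1/42.886 = 0.02332
[CO2*] = α₀ × DIC = 0.02332 × 2.26 = 0.0527 mmol/kg

[CO2*] = 0.0527 mmol/kg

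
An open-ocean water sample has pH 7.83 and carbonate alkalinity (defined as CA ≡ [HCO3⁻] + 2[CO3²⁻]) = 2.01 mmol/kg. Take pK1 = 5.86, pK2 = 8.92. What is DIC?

CA = [HCO3⁻] + 2[CO3²⁻] = (α₁ + 2α₂)·DIC
At pH 7.83: [H⁺]/K1 = 10^-1.97 = 0.010715, K2/[H⁺] = 10^-1.09 = 0.081283
α₁ = 1/(1 + 0.010715 + 0.081283) = 1/1.0920 = 0.9158; α₂ = α₁·K2/[H⁺] = 0.07444
α₁ + 2α₂ = 1.0646
DIC = CA / (α₁ + 2α₂) = 2.01 / 1.0646 = 1.89 mmol/kg

DIC = 1.89 mmol/kg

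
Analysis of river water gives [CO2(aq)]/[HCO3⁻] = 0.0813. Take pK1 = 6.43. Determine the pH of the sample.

pH = 7.52

From K1 = [H⁺][HCO3⁻]/[CO2(aq)]:  pH = pK1 − log₁₀([CO2(aq)]/[HCO3⁻])
log₁₀(0.0813) = -1.090
pH = 6.43 − (-1.090) = 7.52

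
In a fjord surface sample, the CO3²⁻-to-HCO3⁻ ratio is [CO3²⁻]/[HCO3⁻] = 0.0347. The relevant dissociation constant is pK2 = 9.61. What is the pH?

From K2 = [H⁺][CO3²⁻]/[HCO3⁻]:  pH = pK2 + log₁₀([CO3²⁻]/[HCO3⁻])
log₁₀(0.0347) = -1.460
pH = 9.61 + (-1.460) = 8.15

pH = 8.15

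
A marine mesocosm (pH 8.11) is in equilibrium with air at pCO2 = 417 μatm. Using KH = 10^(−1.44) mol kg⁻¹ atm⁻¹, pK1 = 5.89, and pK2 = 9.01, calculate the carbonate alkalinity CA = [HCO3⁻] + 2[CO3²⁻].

[CO2*] = KH · pCO2 = 10^(−1.44) × 417×10^-6 = 1.514×10^-5 mol/kg
α₀ = 1/(1 + K1/[H⁺] + K1K2/[H⁺]²) = 1/(1 + 10^+2.22 + 10^+1.32) = 0.005323
DIC = [CO2*]/α₀ = 1.514×10^-5 / 0.005323 = 2.844 mmol/kg
CA = (α₁ + 2α₂)·DIC = (0.8835 + 2×0.1112) × 2.844 = 3.15 mmol/kg

CA = 3.15 mmol/kg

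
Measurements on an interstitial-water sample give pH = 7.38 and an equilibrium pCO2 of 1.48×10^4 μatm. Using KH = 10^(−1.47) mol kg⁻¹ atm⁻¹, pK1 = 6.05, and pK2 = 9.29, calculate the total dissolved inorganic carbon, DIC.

[CO2*] = KH · pCO2 = 10^(−1.47) × 1.48×10^4×10^-6 = 5.015×10^-4 mol/kg
α₀ = 1/(1 + K1/[H⁺] + K1K2/[H⁺]²) = 1/(1 + 10^+1.33 + 10^-0.58) = 0.04416
DIC = [CO2*]/α₀ = 5.015×10^-4 / 0.04416 = 11.4 mmol/kg

DIC = 11.4 mmol/kg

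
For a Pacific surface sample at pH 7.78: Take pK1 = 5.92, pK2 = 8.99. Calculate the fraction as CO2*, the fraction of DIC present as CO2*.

α₀ = 1 / (1 + K1/[H⁺] + K1K2/[H⁺]²) = 1 / (1 + 10^+1.86 + 10^+0.65)
   = 1 / (1 + 72.444 + 4.4668) = 1/77.910 = 0.01284

α₀ = 0.0128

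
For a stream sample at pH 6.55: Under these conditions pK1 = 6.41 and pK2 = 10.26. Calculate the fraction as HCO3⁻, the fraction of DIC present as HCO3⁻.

α₁ = 1 / (1 + [H⁺]/K1 + K2/[H⁺]) = 1 / (1 + 10^-0.14 + 10^-3.71)
   = 1 / (1 + 0.72444 + 0.00019498) = 1/1.7246 = 0.5798

α₁ = 0.580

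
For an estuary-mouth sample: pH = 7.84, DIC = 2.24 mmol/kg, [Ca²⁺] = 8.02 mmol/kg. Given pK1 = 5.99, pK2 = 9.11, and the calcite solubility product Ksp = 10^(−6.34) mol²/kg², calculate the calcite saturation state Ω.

α₂ = 1 / (1 + [H⁺]/K2 + [H⁺]²/(K1K2)) = 1 / (1 + 10^+1.27 + 10^-0.58)
   = 1 / (1 + 18.621 + 0.26303) = 1/19.884 = 0.05029
[CO3²⁻] = α₂ × DIC = 0.05029 × 2.24 = 0.1127 mmol/kg
Ksp = 10^(−6.34) = 4.571×10^-7
Ω = [Ca²⁺][CO3²⁻]/Ksp = (8.02×10^-3)(1.127×10^-4) / 4.571×10^-7 = 1.98

Ω = 1.98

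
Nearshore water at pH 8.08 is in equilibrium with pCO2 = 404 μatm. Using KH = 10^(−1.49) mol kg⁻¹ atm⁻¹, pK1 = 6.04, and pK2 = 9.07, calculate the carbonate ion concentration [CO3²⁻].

[CO3²⁻] = 0.147 mmol/kg

[CO2*] = KH · pCO2 = 10^(−1.49) × 404×10^-6 = 1.307×10^-5 mol/kg
α₀ = 1/(1 + K1/[H⁺] + K1K2/[H⁺]²) = 1/(1 + 10^+2.04 + 10^+1.05) = 0.008206
DIC = [CO2*]/α₀ = 1.307×10^-5 / 0.008206 = 1.593 mmol/kg
[CO3²⁻] = α₂·DIC; α₂ = 0.09207, so [CO3²⁻] = 0.09207 × 1.593 = 0.147 mmol/kg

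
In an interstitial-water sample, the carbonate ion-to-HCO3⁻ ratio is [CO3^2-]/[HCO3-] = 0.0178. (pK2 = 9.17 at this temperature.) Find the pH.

From K2 = [H⁺][CO3^2-]/[HCO3-]:  pH = pK2 + log₁₀([CO3^2-]/[HCO3-])
log₁₀(0.0178) = -1.750
pH = 9.17 + (-1.750) = 7.42

pH = 7.42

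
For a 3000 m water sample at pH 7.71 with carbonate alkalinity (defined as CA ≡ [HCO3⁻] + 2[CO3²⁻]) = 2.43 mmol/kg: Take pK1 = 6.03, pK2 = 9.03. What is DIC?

CA = [HCO3⁻] + 2[CO3²⁻] = (α₁ + 2α₂)·DIC
At pH 7.71: [H⁺]/K1 = 10^-1.68 = 0.020893, K2/[H⁺] = 10^-1.32 = 0.047863
α₁ = 1/(1 + 0.020893 + 0.047863) = 1/1.0688 = 0.9357; α₂ = α₁·K2/[H⁺] = 0.04478
α₁ + 2α₂ = 1.0252
DIC = CA / (α₁ + 2α₂) = 2.43 / 1.0252 = 2.37 mmol/kg

DIC = 2.37 mmol/kg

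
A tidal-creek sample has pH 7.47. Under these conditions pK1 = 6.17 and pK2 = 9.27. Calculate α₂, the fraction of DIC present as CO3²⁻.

α₂ = 1 / (1 + [H⁺]/K2 + [H⁺]²/(K1K2)) = 1 / (1 + 10^+1.80 + 10^+0.50)
   = 1 / (1 + 63.096 + 3.1623) = 1/67.258 = 0.01487

α₂ = 0.0149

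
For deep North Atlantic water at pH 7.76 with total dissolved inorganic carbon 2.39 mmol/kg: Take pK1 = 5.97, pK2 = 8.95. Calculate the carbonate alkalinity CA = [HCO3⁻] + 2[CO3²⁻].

CA = 2.50 mmol/kg

CA = [HCO3⁻] + 2[CO3²⁻] = (α₁ + 2α₂)·DIC
At pH 7.76: [H⁺]/K1 = 10^-1.79 = 0.016218, K2/[H⁺] = 10^-1.19 = 0.064565
α₁ = 1/(1 + 0.016218 + 0.064565) = 1/1.0808 = 0.9253; α₂ = α₁·K2/[H⁺] = 0.05974
α₁ + 2α₂ = 1.0447
CA = 1.0447 × 2.39 = 2.50 mmol/kg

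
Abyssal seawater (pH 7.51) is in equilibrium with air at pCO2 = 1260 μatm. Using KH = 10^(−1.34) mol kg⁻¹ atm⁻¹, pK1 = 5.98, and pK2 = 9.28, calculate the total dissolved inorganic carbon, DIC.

[CO2*] = KH · pCO2 = 10^(−1.34) × 1260×10^-6 = 5.759×10^-5 mol/kg
α₀ = 1/(1 + K1/[H⁺] + K1K2/[H⁺]²) = 1/(1 + 10^+1.53 + 10^-0.24) = 0.02820
DIC = [CO2*]/α₀ = 5.759×10^-5 / 0.02820 = 2.04 mmol/kg

DIC = 2.04 mmol/kg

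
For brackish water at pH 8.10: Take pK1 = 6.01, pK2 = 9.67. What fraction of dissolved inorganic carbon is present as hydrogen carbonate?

α₁ = 1 / (1 + [H⁺]/K1 + K2/[H⁺]) = 1 / (1 + 10^-2.09 + 10^-1.57)
   = 1 / (1 + 0.0081283 + 0.026915) = 1/1.0350 = 0.9661

α₁ = 0.966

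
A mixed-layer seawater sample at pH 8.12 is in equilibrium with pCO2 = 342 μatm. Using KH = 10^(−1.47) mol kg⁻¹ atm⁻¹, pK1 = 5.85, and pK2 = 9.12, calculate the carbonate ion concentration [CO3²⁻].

[CO2*] = KH · pCO2 = 10^(−1.47) × 342×10^-6 = 1.159×10^-5 mol/kg
α₀ = 1/(1 + K1/[H⁺] + K1K2/[H⁺]²) = 1/(1 + 10^+2.27 + 10^+1.27) = 0.004858
DIC = [CO2*]/α₀ = 1.159×10^-5 / 0.004858 = 2.385 mmol/kg
[CO3²⁻] = α₂·DIC; α₂ = 0.09047, so [CO3²⁻] = 0.09047 × 2.385 = 0.216 mmol/kg

[CO3²⁻] = 0.216 mmol/kg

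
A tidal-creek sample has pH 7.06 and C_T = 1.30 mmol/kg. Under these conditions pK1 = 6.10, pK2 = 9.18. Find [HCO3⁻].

α₁ = 1 / (1 + [H⁺]/K1 + K2/[H⁺]) = 1 / (1 + 10^-0.96 + 10^-2.12)
   = 1 / (1 + 0.10965 + 0.0075858) = 1/1.1172 = 0.8951
[HCO3⁻] = α₁ × DIC = 0.8951 × 1.30 = 1.16 mmol/kg

[HCO3⁻] = 1.16 mmol/kg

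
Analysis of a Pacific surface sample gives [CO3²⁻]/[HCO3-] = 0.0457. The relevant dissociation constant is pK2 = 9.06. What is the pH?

From K2 = [H⁺][CO3²⁻]/[HCO3-]:  pH = pK2 + log₁₀([CO3²⁻]/[HCO3-])
log₁₀(0.0457) = -1.340
pH = 9.06 + (-1.340) = 7.72

pH = 7.72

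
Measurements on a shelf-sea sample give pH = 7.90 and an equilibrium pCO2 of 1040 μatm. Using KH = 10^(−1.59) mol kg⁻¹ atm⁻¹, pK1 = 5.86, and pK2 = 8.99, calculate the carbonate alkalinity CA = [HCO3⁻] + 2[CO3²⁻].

[CO2*] = KH · pCO2 = 10^(−1.59) × 1040×10^-6 = 2.673×10^-5 mol/kg
α₀ = 1/(1 + K1/[H⁺] + K1K2/[H⁺]²) = 1/(1 + 10^+2.04 + 10^+0.95) = 0.008364
DIC = [CO2*]/α₀ = 2.673×10^-5 / 0.008364 = 3.196 mmol/kg
CA = (α₁ + 2α₂)·DIC = (0.9171 + 2×0.07454) × 3.196 = 3.41 mmol/kg

CA = 3.41 mmol/kg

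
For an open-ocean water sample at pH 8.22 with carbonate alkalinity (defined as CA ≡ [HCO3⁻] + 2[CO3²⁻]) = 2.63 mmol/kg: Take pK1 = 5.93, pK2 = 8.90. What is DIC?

CA = [HCO3⁻] + 2[CO3²⁻] = (α₁ + 2α₂)·DIC
At pH 8.22: [H⁺]/K1 = 10^-2.29 = 0.0051286, K2/[H⁺] = 10^-0.68 = 0.20893
α₁ = 1/(1 + 0.0051286 + 0.20893) = 1/1.2141 = 0.8237; α₂ = α₁·K2/[H⁺] = 0.1721
α₁ + 2α₂ = 1.1679
DIC = CA / (α₁ + 2α₂) = 2.63 / 1.1679 = 2.25 mmol/kg

DIC = 2.25 mmol/kg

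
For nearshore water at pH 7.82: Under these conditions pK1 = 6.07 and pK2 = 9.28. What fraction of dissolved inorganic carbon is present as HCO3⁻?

α₁ = 0.950

α₁ = 1 / (1 + [H⁺]/K1 + K2/[H⁺]) = 1 / (1 + 10^-1.75 + 10^-1.46)
   = 1 / (1 + 0.017783 + 0.034674) = 1/1.0525 = 0.9502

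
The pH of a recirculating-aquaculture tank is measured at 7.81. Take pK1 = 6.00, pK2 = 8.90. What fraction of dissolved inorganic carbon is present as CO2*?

α₀ = 0.0141

α₀ = 1 / (1 + K1/[H⁺] + K1K2/[H⁺]²) = 1 / (1 + 10^+1.81 + 10^+0.72)
   = 1 / (1 + 64.565 + 5.2481) = 1/70.813 = 0.01412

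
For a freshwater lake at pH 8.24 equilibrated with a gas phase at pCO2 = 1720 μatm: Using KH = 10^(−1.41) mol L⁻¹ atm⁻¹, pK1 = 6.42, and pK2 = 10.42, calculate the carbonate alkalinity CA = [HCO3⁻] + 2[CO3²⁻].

CA = 4.48 mmol/L

[CO2*] = KH · pCO2 = 10^(−1.41) × 1720×10^-6 = 6.692×10^-5 mol/L
α₀ = 1/(1 + K1/[H⁺] + K1K2/[H⁺]²) = 1/(1 + 10^+1.82 + 10^-0.36) = 0.01481
DIC = [CO2*]/α₀ = 6.692×10^-5 / 0.01481 = 4.517 mmol/L
CA = (α₁ + 2α₂)·DIC = (0.9787 + 2×0.006466) × 4.517 = 4.48 mmol/L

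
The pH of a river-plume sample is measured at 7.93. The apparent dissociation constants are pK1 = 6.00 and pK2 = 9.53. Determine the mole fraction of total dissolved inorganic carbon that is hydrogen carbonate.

α₁ = 1 / (1 + [H⁺]/K1 + K2/[H⁺]) = 1 / (1 + 10^-1.93 + 10^-1.60)
   = 1 / (1 + 0.011749 + 0.025119) = 1/1.0369 = 0.9644

α₁ = 0.964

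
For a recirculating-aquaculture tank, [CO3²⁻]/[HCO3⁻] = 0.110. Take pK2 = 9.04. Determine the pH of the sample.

pH = 8.08

From K2 = [H⁺][CO3²⁻]/[HCO3⁻]:  pH = pK2 + log₁₀([CO3²⁻]/[HCO3⁻])
log₁₀(0.110) = -0.959
pH = 9.04 + (-0.959) = 8.08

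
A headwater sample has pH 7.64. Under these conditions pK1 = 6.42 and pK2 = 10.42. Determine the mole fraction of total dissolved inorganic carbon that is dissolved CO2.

α₀ = 1 / (1 + K1/[H⁺] + K1K2/[H⁺]²) = 1 / (1 + 10^+1.22 + 10^-1.56)
   = 1 / (1 + 16.596 + 0.027542) = 1/17.623 = 0.05674

α₀ = 0.0567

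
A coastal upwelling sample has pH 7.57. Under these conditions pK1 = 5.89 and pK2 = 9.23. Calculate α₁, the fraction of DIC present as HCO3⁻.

α₁ = 1 / (1 + [H⁺]/K1 + K2/[H⁺]) = 1 / (1 + 10^-1.68 + 10^-1.66)
   = 1 / (1 + 0.020893 + 0.021878) = 1/1.0428 = 0.9590

α₁ = 0.959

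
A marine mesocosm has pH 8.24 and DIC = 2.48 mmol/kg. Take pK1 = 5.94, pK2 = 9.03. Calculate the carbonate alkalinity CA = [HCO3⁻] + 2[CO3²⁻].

CA = [HCO3⁻] + 2[CO3²⁻] = (α₁ + 2α₂)·DIC
At pH 8.24: [H⁺]/K1 = 10^-2.30 = 0.0050119, K2/[H⁺] = 10^-0.79 = 0.16218
α₁ = 1/(1 + 0.0050119 + 0.16218) = 1/1.1672 = 0.8568; α₂ = α₁·K2/[H⁺] = 0.1389
α₁ + 2α₂ = 1.1347
CA = 1.1347 × 2.48 = 2.81 mmol/kg

CA = 2.81 mmol/kg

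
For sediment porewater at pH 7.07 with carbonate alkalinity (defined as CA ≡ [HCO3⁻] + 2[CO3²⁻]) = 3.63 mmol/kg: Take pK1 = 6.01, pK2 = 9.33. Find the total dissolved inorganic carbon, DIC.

DIC = 3.92 mmol/kg

CA = [HCO3⁻] + 2[CO3²⁻] = (α₁ + 2α₂)·DIC
At pH 7.07: [H⁺]/K1 = 10^-1.06 = 0.087096, K2/[H⁺] = 10^-2.26 = 0.0054954
α₁ = 1/(1 + 0.087096 + 0.0054954) = 1/1.0926 = 0.9153; α₂ = α₁·K2/[H⁺] = 0.005030
α₁ + 2α₂ = 0.9253
DIC = CA / (α₁ + 2α₂) = 3.63 / 0.9253 = 3.92 mmol/kg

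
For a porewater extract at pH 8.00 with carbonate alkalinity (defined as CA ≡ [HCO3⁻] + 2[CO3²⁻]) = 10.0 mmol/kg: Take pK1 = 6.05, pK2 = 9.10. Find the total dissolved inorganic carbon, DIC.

CA = [HCO3⁻] + 2[CO3²⁻] = (α₁ + 2α₂)·DIC
At pH 8.00: [H⁺]/K1 = 10^-1.95 = 0.011220, K2/[H⁺] = 10^-1.10 = 0.079433
α₁ = 1/(1 + 0.011220 + 0.079433) = 1/1.0907 = 0.9169; α₂ = α₁·K2/[H⁺] = 0.07283
α₁ + 2α₂ = 1.0625
DIC = CA / (α₁ + 2α₂) = 10.0 / 1.0625 = 9.41 mmol/kg

DIC = 9.41 mmol/kg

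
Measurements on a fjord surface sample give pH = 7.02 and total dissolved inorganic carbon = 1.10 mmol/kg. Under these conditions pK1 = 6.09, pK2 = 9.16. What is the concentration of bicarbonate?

[HCO3⁻] = 0.978 mmol/kg

α₁ = 1 / (1 + [H⁺]/K1 + K2/[H⁺]) = 1 / (1 + 10^-0.93 + 10^-2.14)
   = 1 / (1 + 0.11749 + 0.0072444) = 1/1.1247 = 0.8891
[HCO3⁻] = α₁ × DIC = 0.8891 × 1.10 = 0.978 mmol/kg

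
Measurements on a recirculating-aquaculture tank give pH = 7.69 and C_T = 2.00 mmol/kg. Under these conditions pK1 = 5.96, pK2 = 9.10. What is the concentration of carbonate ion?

α₂ = 1 / (1 + [H⁺]/K2 + [H⁺]²/(K1K2)) = 1 / (1 + 10^+1.41 + 10^-0.32)
   = 1 / (1 + 25.704 + 0.47863) = 1/27.183 = 0.03679
[CO3²⁻] = α₂ × DIC = 0.03679 × 2.00 = 0.0736 mmol/kg

[CO3²⁻] = 0.0736 mmol/kg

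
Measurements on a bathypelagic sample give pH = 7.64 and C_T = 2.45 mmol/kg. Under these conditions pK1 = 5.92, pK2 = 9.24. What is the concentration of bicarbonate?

α₁ = 1 / (1 + [H⁺]/K1 + K2/[H⁺]) = 1 / (1 + 10^-1.72 + 10^-1.60)
   = 1 / (1 + 0.019055 + 0.025119) = 1/1.0442 = 0.9577
[HCO3⁻] = α₁ × DIC = 0.9577 × 2.45 = 2.35 mmol/kg

[HCO3⁻] = 2.35 mmol/kg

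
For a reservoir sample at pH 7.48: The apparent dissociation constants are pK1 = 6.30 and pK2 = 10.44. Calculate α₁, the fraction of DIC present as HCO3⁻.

α₁ = 0.937

α₁ = 1 / (1 + [H⁺]/K1 + K2/[H⁺]) = 1 / (1 + 10^-1.18 + 10^-2.96)
   = 1 / (1 + 0.066069 + 0.0010965) = 1/1.0672 = 0.9371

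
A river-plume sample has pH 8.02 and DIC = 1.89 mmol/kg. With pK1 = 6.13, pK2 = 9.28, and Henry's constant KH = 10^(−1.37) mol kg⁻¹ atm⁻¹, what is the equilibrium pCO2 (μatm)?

α₀ = 1 / (1 + K1/[H⁺] + K1K2/[H⁺]²) = 1 / (1 + 10^+1.89 + 10^+0.63)
   = 1 / (1 + 77.625 + 4.2658) = 1/82.891 = 0.01206
[CO2*] = α₀ × DIC = 0.01206 × 1.89 = 0.02280 mmol/kg
pCO2 = [CO2*]/KH = 2.280×10^-5 / 4.266×10^-2 = 535 μatm

pCO2 = 535 μatm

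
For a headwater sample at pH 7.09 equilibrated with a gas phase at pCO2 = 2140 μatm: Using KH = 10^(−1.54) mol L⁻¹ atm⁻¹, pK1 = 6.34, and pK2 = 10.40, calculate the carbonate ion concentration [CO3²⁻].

[CO2*] = KH · pCO2 = 10^(−1.54) × 2140×10^-6 = 6.172×10^-5 mol/L
α₀ = 1/(1 + K1/[H⁺] + K1K2/[H⁺]²) = 1/(1 + 10^+0.75 + 10^-2.56) = 0.1509
DIC = [CO2*]/α₀ = 6.172×10^-5 / 0.1509 = 0.4090 mmol/L
[CO3²⁻] = α₂·DIC; α₂ = 0.0004157, so [CO3²⁻] = 0.0004157 × 0.4090 = 0.000170 mmol/L = 0.170 μmol/L

[CO3²⁻] = 0.170 μmol/L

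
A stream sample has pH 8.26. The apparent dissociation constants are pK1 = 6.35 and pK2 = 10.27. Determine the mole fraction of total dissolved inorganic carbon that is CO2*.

α₀ = 1 / (1 + K1/[H⁺] + K1K2/[H⁺]²) = 1 / (1 + 10^+1.91 + 10^-0.10)
   = 1 / (1 + 81.283 + 0.79433) = 1/83.077 = 0.01204

α₀ = 0.0120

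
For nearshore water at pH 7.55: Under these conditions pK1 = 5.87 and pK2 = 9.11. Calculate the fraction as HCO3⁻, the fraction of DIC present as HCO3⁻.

α₁ = 1 / (1 + [H⁺]/K1 + K2/[H⁺]) = 1 / (1 + 10^-1.68 + 10^-1.56)
   = 1 / (1 + 0.020893 + 0.027542) = 1/1.0484 = 0.9538

α₁ = 0.954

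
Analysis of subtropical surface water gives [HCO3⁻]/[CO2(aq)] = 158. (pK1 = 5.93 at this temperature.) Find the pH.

From K1 = [H⁺][HCO3⁻]/[CO2(aq)]:  pH = pK1 + log₁₀([HCO3⁻]/[CO2(aq)])
log₁₀(158) = +2.199
pH = 5.93 + (+2.199) = 8.13

pH = 8.13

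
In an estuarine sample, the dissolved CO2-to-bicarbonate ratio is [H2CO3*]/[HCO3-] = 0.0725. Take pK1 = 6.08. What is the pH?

From K1 = [H⁺][HCO3-]/[H2CO3*]:  pH = pK1 − log₁₀([H2CO3*]/[HCO3-])
log₁₀(0.0725) = -1.140
pH = 6.08 − (-1.140) = 7.22

pH = 7.22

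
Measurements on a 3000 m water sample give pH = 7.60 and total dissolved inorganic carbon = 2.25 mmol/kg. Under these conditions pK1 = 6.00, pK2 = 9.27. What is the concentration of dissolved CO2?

[CO2*] = 0.0540 mmol/kg

α₀ = 1 / (1 + K1/[H⁺] + K1K2/[H⁺]²) = 1 / (1 + 10^+1.60 + 10^-0.07)
   = 1 / (1 + 39.811 + 0.85114) = 1/41.662 = 0.02400
[CO2*] = α₀ × DIC = 0.02400 × 2.25 = 0.0540 mmol/kg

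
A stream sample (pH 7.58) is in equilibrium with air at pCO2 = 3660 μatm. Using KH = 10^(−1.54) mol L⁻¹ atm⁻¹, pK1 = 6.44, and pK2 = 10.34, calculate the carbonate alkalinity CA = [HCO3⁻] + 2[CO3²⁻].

[CO2*] = KH · pCO2 = 10^(−1.54) × 3660×10^-6 = 1.056×10^-4 mol/L
α₀ = 1/(1 + K1/[H⁺] + K1K2/[H⁺]²) = 1/(1 + 10^+1.14 + 10^-1.62) = 0.06744
DIC = [CO2*]/α₀ = 1.056×10^-4 / 0.06744 = 1.565 mmol/L
CA = (α₁ + 2α₂)·DIC = (0.9309 + 2×0.001618) × 1.565 = 1.46 mmol/L

CA = 1.46 mmol/L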